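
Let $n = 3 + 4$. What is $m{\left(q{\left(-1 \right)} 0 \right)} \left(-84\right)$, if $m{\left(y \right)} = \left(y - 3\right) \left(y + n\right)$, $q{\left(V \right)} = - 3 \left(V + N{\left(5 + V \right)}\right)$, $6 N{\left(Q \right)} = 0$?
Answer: $1764$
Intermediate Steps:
$N{\left(Q \right)} = 0$ ($N{\left(Q \right)} = \frac{1}{6} \cdot 0 = 0$)
$n = 7$
$q{\left(V \right)} = - 3 V$ ($q{\left(V \right)} = - 3 \left(V + 0\right) = - 3 V$)
$m{\left(y \right)} = \left(-3 + y\right) \left(7 + y\right)$ ($m{\left(y \right)} = \left(y - 3\right) \left(y + 7\right) = \left(-3 + y\right) \left(7 + y\right)$)
$m{\left(q{\left(-1 \right)} 0 \right)} \left(-84\right) = \left(-21 + \left(\left(-3\right) \left(-1\right) 0\right)^{2} + 4 \left(-3\right) \left(-1\right) 0\right) \left(-84\right) = \left(-21 + \left(3 \cdot 0\right)^{2} + 4 \cdot 3 \cdot 0\right) \left(-84\right) = \left(-21 + 0^{2} + 4 \cdot 0\right) \left(-84\right) = \left(-21 + 0 + 0\right) \left(-84\right) = \left(-21\right) \left(-84\right) = 1764$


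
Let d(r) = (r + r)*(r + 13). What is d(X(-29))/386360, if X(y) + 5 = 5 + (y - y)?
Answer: 0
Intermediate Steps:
X(y) = 0 (X(y) = -5 + (5 + (y - y)) = -5 + (5 + 0) = -5 + 5 = 0)
d(r) = 2*r*(13 + r) (d(r) = (2*r)*(13 + r) = 2*r*(13 + r))
d(X(-29))/386360 = (2*0*(13 + 0))/386360 = (2*0*13)*(1/386360) = 0*(1/386360) = 0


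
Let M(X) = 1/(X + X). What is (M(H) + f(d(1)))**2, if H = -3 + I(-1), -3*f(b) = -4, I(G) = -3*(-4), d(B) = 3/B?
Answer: 625/324 ≈ 1.9290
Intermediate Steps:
I(G) = 12
f(b) = 4/3 (f(b) = -1/3*(-4) = 4/3)
H = 9 (H = -3 + 12 = 9)
M(X) = 1/(2*X)
(M(H) + f(d(1)))**2 = ((1/2)/9 + 4/3)**2 = ((1/2)*(1/9) + 4/3)**2 = (1/18 + 4/3)**2 = (25/18)**2 = 625/324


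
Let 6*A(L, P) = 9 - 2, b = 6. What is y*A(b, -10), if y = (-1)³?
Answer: -7/6 ≈ -1.1667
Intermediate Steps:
A(L, P) = 7/6 (A(L, P) = (9 - 2)/6 = (⅙)*7 = 7/6)
y = -1
y*A(b, -10) = -1*7/6 = -7/6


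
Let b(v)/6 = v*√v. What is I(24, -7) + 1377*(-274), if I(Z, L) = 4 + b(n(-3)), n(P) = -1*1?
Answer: -377294 - 6*I ≈ -3.7729e+5 - 6.0*I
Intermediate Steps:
n(P) = -1
b(v) = 6*v^(3/2) (b(v) = 6*(v*√v) = 6*v^(3/2))
I(Z, L) = 4 - 6*I (I(Z, L) = 4 + 6*(-1)^(3/2) = 4 + 6*(-I) = 4 - 6*I)
I(24, -7) + 1377*(-274) = (4 - 6*I) + 1377*(-274) = (4 - 6*I) - 377298 = -377294 - 6*I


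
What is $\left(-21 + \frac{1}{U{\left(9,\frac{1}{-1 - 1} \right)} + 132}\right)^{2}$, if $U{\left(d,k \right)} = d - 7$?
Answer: $\frac{7912969}{17956} \approx 440.69$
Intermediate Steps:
$U{\left(d,k \right)} = -7 + d$ ($U{\left(d,k \right)} = d - 7 = -7 + d$)
$\left(-21 + \frac{1}{U{\left(9,\frac{1}{-1 - 1} \right)} + 132}\right)^{2} = \left(-21 + \frac{1}{\left(-7 + 9\right) + 132}\right)^{2} = \left(-21 + \frac{1}{2 + 132}\right)^{2} = \left(-21 + \frac{1}{134}\right)^{2} = \left(- \frac{2813}{134}\right)^{2} = \frac{7912969}{17956}$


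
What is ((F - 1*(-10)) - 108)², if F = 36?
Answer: 3844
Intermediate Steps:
((F - 1*(-10)) - 108)² = ((36 - 1*(-10)) - 108)² = ((36 + 10) - 108)² = (46 - 108)² = (-62)² = 3844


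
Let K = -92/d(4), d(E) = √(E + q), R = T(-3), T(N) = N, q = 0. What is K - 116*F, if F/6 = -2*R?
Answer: -4222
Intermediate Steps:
R = -3
d(E) = √E (d(E) = √(E + 0) = √E)
F = 36 (F = 6*(-2*(-3)) = 6*6 = 36)
K = -46 (K = -92/(√4) = -92/2 = -92*½ = -46)
K - 116*F = -46 - 116*36 = -46 - 4176 = -4222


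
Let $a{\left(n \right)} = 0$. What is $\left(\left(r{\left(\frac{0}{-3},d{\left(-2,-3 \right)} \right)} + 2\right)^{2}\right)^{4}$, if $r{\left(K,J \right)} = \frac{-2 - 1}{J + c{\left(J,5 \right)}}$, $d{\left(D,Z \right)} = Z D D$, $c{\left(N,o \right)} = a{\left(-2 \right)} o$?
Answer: $\frac{43046721}{65536} \approx 656.84$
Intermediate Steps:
$c{\left(N,o \right)} = 0$ ($c{\left(N,o \right)} = 0 o = 0$)
$d{\left(D,Z \right)} = Z D^{2}$ ($d{\left(D,Z \right)} = D Z D = Z D^{2}$)
$r{\left(K,J \right)} = - \frac{3}{J}$ ($r{\left(K,J \right)} = \frac{-2 - 1}{J + 0} = - \frac{3}{J}$)
$\left(\left(r{\left(\frac{0}{-3},d{\left(-2,-3 \right)} \right)} + 2\right)^{2}\right)^{4} = \left(\left(- \frac{3}{\left(-3\right) \left(-2\right)^{2}} + 2\right)^{2}\right)^{4} = \left(\left(- \frac{3}{\left(-3\right) 4} + 2\right)^{2}\right)^{4} = \left(\left(- \frac{3}{-12} + 2\right)^{2}\right)^{4} = \left(\left(\left(-3\right) \left(- \frac{1}{12}\right) + 2\right)^{2}\right)^{4} = \left(\left(\frac{1}{4} + 2\right)^{2}\right)^{4} = \left(\left(\frac{9}{4}\right)^{2}\right)^{4} = \left(\frac{81}{16}\right)^{4} = \frac{43046721}{65536}$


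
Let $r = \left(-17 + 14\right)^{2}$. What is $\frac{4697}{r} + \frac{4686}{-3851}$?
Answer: $\frac{18045973}{34659} \approx 520.67$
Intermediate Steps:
$r = 9$ ($r = \left(-3\right)^{2} = 9$)
$\frac{4697}{r} + \frac{4686}{-3851} = \frac{4697}{9} + \frac{4686}{-3851} = 4697 \cdot \frac{1}{9} + 4686 \left(- \frac{1}{3851}\right) = \frac{4697}{9} - \frac{4686}{3851} = \frac{18045973}{34659}$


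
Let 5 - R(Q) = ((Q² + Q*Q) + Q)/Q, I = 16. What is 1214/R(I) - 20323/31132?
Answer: -9590823/217924 ≈ -44.010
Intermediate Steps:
R(Q) = 5 - (Q + 2*Q²)/Q (R(Q) = 5 - ((Q² + Q*Q) + Q)/Q = 5 - ((Q² + Q²) + Q)/Q = 5 - (2*Q² + Q)/Q = 5 - (Q + 2*Q²)/Q)
1214/R(I) - 20323/31132 = 1214/(4 - 2*16) - 20323/31132 = 1214/(4 - 32) - 20323*1/31132 = 1214/(-28) - 20323/31132 = 1214*(-1/28) - 20323/31132 = -607/14 - 20323/31132 = -9590823/217924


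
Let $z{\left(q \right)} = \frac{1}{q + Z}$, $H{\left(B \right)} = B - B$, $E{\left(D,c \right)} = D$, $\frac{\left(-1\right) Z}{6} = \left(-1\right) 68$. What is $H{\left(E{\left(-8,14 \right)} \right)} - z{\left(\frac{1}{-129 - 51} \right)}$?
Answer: $- \frac{180}{73439} \approx -0.002451$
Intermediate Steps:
$Z = 408$ ($Z = - 6 \left(\left(-1\right) 68\right) = \left(-6\right) \left(-68\right) = 408$)
$H{\left(B \right)} = 0$
$z{\left(q \right)} = \frac{1}{408 + q}$ ($z{\left(q \right)} = \frac{1}{q + 408} = \frac{1}{408 + q}$)
$H{\left(E{\left(-8,14 \right)} \right)} - z{\left(\frac{1}{-129 - 51} \right)} = 0 - \frac{1}{408 + \frac{1}{-129 - 51}} = 0 - \frac{1}{408 + \frac{1}{-180}} = 0 - \frac{1}{408 - \frac{1}{180}} = 0 - \frac{1}{\frac{73439}{180}} = 0 - \frac{180}{73439} = - \frac{180}{73439}$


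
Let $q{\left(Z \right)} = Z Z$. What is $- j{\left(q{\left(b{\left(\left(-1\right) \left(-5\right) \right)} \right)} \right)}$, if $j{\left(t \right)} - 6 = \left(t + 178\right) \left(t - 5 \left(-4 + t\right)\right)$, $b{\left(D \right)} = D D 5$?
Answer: $987371434$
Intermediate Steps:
$b{\left(D \right)} = 5 D^{2}$ ($b{\left(D \right)} = D^{2} \cdot 5 = 5 D^{2}$)
$q{\left(Z \right)} = Z^{2}$
$j{\left(t \right)} = 6 + \left(20 - 4 t\right) \left(178 + t\right)$ ($j{\left(t \right)} = 6 + \left(t + 178\right) \left(t - 5 \left(-4 + t\right)\right) = 6 + \left(178 + t\right) \left(t - \left(-20 + 5 t\right)\right) = 6 + \left(178 + t\right) \left(20 - 4 t\right) = 6 + \left(20 - 4 t\right) \left(178 + t\right)$)
$- j{\left(q{\left(b{\left(\left(-1\right) \left(-5\right) \right)} \right)} \right)} = - (3566 - 692 \left(5 \left(\left(-1\right) \left(-5\right)\right)^{2}\right)^{2} - 4 \left(\left(5 \left(\left(-1\right) \left(-5\right)\right)^{2}\right)^{2}\right)^{2}) = - (3566 - 692 \left(5 \cdot 5^{2}\right)^{2} - 4 \left(\left(5 \cdot 5^{2}\right)^{2}\right)^{2}) = - (3566 - 692 \left(5 \cdot 25\right)^{2} - 4 \left(\left(5 \cdot 25\right)^{2}\right)^{2}) = - (3566 - 692 \cdot 125^{2} - 4 \left(125^{2}\right)^{2}) = - (3566 - 10812500 - 4 \cdot 15625^{2}) = - (3566 - 10812500 - 976562500) = \left(-1\right) \left(-987371434\right) = 987371434$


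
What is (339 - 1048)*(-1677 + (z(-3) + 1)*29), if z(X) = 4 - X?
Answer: 1024505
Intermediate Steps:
(339 - 1048)*(-1677 + (z(-3) + 1)*29) = (339 - 1048)*(-1677 + ((4 - 1*(-3)) + 1)*29) = -709*(-1677 + ((4 + 3) + 1)*29) = -709*(-1677 + (7 + 1)*29) = -709*(-1677 + 8*29) = -709*(-1677 + 232) = -709*(-1445) = 1024505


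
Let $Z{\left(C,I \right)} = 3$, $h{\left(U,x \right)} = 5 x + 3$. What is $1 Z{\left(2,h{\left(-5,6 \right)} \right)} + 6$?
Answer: $9$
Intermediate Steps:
$h{\left(U,x \right)} = 3 + 5 x$
$1 Z{\left(2,h{\left(-5,6 \right)} \right)} + 6 = 1 \cdot 3 + 6 = 3 + 6 = 9$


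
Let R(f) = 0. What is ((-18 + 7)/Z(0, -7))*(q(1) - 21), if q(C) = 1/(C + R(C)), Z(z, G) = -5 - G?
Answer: 110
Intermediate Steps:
q(C) = 1/C (q(C) = 1/(C + 0) = 1/C)
((-18 + 7)/Z(0, -7))*(q(1) - 21) = ((-18 + 7)/(-5 - 1*(-7)))*(1/1 - 21) = (-11/(-5 + 7))*(1 - 21) = -11/2*(-20) = 110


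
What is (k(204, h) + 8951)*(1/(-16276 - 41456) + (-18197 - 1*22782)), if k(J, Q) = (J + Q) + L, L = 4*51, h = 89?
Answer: -5588018723698/14433 ≈ -3.8717e+8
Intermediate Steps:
L = 204
k(J, Q) = 204 + J + Q (k(J, Q) = (J + Q) + 204 = 204 + J + Q)
(k(204, h) + 8951)*(1/(-16276 - 41456) + (-18197 - 1*22782)) = ((204 + 204 + 89) + 8951)*(1/(-16276 - 41456) + (-18197 - 1*22782)) = (497 + 8951)*(1/(-57732) + (-18197 - 22782)) = 9448*(-1/57732 - 40979) = 9448*(-2365799629/57732) = -5588018723698/14433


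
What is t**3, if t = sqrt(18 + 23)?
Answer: 41*sqrt(41) ≈ 262.53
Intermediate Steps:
t = sqrt(41) ≈ 6.4031
t**3 = (sqrt(41))**3 = 41*sqrt(41)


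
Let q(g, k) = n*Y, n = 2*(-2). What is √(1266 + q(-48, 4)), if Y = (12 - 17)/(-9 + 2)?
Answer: √61894/7 ≈ 35.541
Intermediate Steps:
n = -4
Y = 5/7 (Y = -5/(-7) = -5*(-⅐) = 5/7 ≈ 0.71429)
q(g, k) = -20/7 (q(g, k) = -4*5/7 = -20/7)
√(1266 + q(-48, 4)) = √(1266 - 20/7) = √(8842/7) = √61894/7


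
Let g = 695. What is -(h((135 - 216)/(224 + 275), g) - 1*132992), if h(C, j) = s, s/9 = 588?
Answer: 127700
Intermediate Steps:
s = 5292 (s = 9*588 = 5292)
h(C, j) = 5292
-(h((135 - 216)/(224 + 275), g) - 1*132992) = -(5292 - 1*132992) = -(5292 - 132992) = -1*(-127700) = 127700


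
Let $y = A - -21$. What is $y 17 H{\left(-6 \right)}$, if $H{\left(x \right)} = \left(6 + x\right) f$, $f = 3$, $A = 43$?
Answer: $0$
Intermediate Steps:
$H{\left(x \right)} = 18 + 3 x$ ($H{\left(x \right)} = \left(6 + x\right) 3 = 18 + 3 x$)
$y = 64$ ($y = 43 - -21 = 43 + 21 = 64$)
$y 17 H{\left(-6 \right)} = 64 \cdot 17 \left(18 + 3 \left(-6\right)\right) = 1088 \left(18 - 18\right) = 1088 \cdot 0 = 0$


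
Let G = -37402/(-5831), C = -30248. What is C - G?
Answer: -176413490/5831 ≈ -30254.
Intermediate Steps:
G = 37402/5831 (G = -37402*(-1/5831) = 37402/5831 ≈ 6.4143)
C - G = -30248 - 1*37402/5831 = -30248 - 37402/5831 = -176413490/5831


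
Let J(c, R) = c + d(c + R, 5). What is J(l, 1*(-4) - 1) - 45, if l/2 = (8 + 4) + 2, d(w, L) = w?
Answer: 6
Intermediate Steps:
l = 28 (l = 2*((8 + 4) + 2) = 2*(12 + 2) = 2*14 = 28)
J(c, R) = R + 2*c (J(c, R) = c + (c + R) = c + (R + c) = R + 2*c)
J(l, 1*(-4) - 1) - 45 = ((1*(-4) - 1) + 2*28) - 45 = ((-4 - 1) + 56) - 45 = (-5 + 56) - 45 = 51 - 45 = 6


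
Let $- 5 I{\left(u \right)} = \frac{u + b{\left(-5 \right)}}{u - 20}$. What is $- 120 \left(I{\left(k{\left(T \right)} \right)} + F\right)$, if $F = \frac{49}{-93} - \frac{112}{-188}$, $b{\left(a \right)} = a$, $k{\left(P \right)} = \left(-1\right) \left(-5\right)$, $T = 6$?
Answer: $- \frac{12040}{1457} \approx -8.2635$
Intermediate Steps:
$k{\left(P \right)} = 5$
$F = \frac{301}{4371}$ ($F = 49 \left(- \frac{1}{93}\right) - - \frac{28}{47} = - \frac{49}{93} + \frac{28}{47} = \frac{301}{4371} \approx 0.068863$)
$I{\left(u \right)} = - \frac{-5 + u}{5 \left(-20 + u\right)}$ ($I{\left(u \right)} = - \frac{\left(u - 5\right) \frac{1}{u - 20}}{5} = - \frac{\left(-5 + u\right) \frac{1}{-20 + u}}{5} = - \frac{\frac{1}{-20 + u} \left(-5 + u\right)}{5} = - \frac{-5 + u}{5 \left(-20 + u\right)}$)
$- 120 \left(I{\left(k{\left(T \right)} \right)} + F\right) = - 120 \left(\frac{5 - 5}{5 \left(-20 + 5\right)} + \frac{301}{4371}\right) = - 120 \left(\frac{5 - 5}{5 \left(-15\right)} + \frac{301}{4371}\right) = - 120 \left(\frac{1}{5} \left(- \frac{1}{15}\right) 0 + \frac{301}{4371}\right) = - 120 \left(0 + \frac{301}{4371}\right) = \left(-120\right) \frac{301}{4371} = - \frac{12040}{1457}$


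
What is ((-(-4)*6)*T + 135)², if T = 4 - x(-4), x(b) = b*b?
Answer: 23409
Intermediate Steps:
x(b) = b²
T = -12 (T = 4 - 1*(-4)² = 4 - 1*16 = 4 - 16 = -12)
((-(-4)*6)*T + 135)² = (-(-4)*6*(-12) + 135)² = (-1*(-24)*(-12) + 135)² = (24*(-12) + 135)² = (-288 + 135)² = (-153)² = 23409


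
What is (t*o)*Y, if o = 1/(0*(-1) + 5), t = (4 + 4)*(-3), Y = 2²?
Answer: -96/5 ≈ -19.200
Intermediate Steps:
Y = 4
t = -24 (t = 8*(-3) = -24)
o = ⅕ (o = 1/(0 + 5) = 1/5 = ⅕ ≈ 0.20000)
(t*o)*Y = -24*⅕*4 = -24/5*4 = -96/5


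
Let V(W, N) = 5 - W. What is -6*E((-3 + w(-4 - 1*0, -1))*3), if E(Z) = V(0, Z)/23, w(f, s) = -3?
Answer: -30/23 ≈ -1.3043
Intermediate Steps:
E(Z) = 5/23 (E(Z) = (5 - 1*0)/23 = (5 + 0)*(1/23) = 5*(1/23) = 5/23)
-6*E((-3 + w(-4 - 1*0, -1))*3) = -6*5/23 = -30/23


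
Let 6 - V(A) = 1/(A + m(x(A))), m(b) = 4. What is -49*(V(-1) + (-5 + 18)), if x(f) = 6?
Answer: -2744/3 ≈ -914.67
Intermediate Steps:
V(A) = 6 - 1/(4 + A) (V(A) = 6 - 1/(A + 4) = 6 - 1/(4 + A))
-49*(V(-1) + (-5 + 18)) = -49*((23 + 6*(-1))/(4 - 1) + (-5 + 18)) = -49*((23 - 6)/3 + 13) = -49*((⅓)*17 + 13) = -49*(17/3 + 13) = -49*56/3 = -2744/3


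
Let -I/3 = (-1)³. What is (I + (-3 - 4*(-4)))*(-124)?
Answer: -1984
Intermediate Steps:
I = 3 (I = -3*(-1)³ = -3*(-1) = 3)
(I + (-3 - 4*(-4)))*(-124) = (3 + (-3 - 4*(-4)))*(-124) = (3 + (-3 + 16))*(-124) = (3 + 13)*(-124) = 16*(-124) = -1984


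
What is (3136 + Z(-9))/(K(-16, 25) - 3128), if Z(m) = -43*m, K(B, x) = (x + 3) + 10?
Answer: -3523/3090 ≈ -1.1401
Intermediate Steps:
K(B, x) = 13 + x (K(B, x) = (3 + x) + 10 = 13 + x)
(3136 + Z(-9))/(K(-16, 25) - 3128) = (3136 - 43*(-9))/((13 + 25) - 3128) = (3136 + 387)/(38 - 3128) = 3523/(-3090) = 3523*(-1/3090) = -3523/3090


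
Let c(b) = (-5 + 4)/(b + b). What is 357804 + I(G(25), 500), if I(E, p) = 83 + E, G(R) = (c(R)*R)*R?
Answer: 715749/2 ≈ 3.5787e+5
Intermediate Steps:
c(b) = -1/(2*b)
G(R) = -R/2 (G(R) = ((-1/(2*R))*R)*R = -R/2)
357804 + I(G(25), 500) = 357804 + (83 - 1/2*25) = 357804 + (83 - 25/2) = 357804 + 141/2 = 715749/2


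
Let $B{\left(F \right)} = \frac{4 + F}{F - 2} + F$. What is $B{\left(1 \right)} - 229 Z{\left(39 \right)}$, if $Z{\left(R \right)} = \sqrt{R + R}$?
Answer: $-4 - 229 \sqrt{78} \approx -2026.5$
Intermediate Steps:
$B{\left(F \right)} = F + \frac{4 + F}{-2 + F}$ ($B{\left(F \right)} = \frac{4 + F}{-2 + F} + F = F + \frac{4 + F}{-2 + F}$)
$Z{\left(R \right)} = \sqrt{2} \sqrt{R}$ ($Z{\left(R \right)} = \sqrt{2 R} = \sqrt{2} \sqrt{R}$)
$B{\left(1 \right)} - 229 Z{\left(39 \right)} = \frac{4 + 1^{2} - 1}{-2 + 1} - 229 \sqrt{2} \sqrt{39} = \frac{4 + 1 - 1}{-1} - 229 \sqrt{78} = \left(-1\right) 4 - 229 \sqrt{78} = -4 - 229 \sqrt{78}$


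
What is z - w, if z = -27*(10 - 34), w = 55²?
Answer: -2377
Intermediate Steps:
w = 3025
z = 648 (z = -27*(-24) = 648)
z - w = 648 - 1*3025 = 648 - 3025 = -2377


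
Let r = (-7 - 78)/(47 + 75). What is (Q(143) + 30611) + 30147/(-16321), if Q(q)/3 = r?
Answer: 60943620193/1991162 ≈ 30607.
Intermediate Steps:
r = -85/122 ≈ -0.69672
Q(q) = -255/122 (Q(q) = 3*(-85/122) = -255/122)
(Q(143) + 30611) + 30147/(-16321) = (-255/122 + 30611) + 30147/(-16321) = 3734287/122 + 30147*(-1/16321) = 3734287/122 - 30147/16321 = 60943620193/1991162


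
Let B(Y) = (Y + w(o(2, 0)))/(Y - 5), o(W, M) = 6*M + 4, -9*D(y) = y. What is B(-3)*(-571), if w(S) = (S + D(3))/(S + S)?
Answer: -34831/192 ≈ -181.41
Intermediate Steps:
D(y) = -y/9
o(W, M) = 4 + 6*M
w(S) = (-⅓ + S)/(2*S) (w(S) = (S - ⅑*3)/(S + S) = (S - ⅓)/((2*S)) = (-⅓ + S)*(1/(2*S)) = (-⅓ + S)/(2*S))
B(Y) = (11/24 + Y)/(-5 + Y) (B(Y) = (Y + (-1 + 3*(4 + 6*0))/(6*(4 + 6*0)))/(Y - 5) = (Y + (-1 + 3*(4 + 0))/(6*(4 + 0)))/(-5 + Y) = (Y + (⅙)*(-1 + 3*4)/4)/(-5 + Y) = (Y + (⅙)*(¼)*(-1 + 12))/(-5 + Y) = (Y + (⅙)*(¼)*11)/(-5 + Y) = (Y + 11/24)/(-5 + Y) = (11/24 + Y)/(-5 + Y))
B(-3)*(-571) = ((11/24 - 3)/(-5 - 3))*(-571) = (-61/24/(-8))*(-571) = -⅛*(-61/24)*(-571) = (61/192)*(-571) = -34831/192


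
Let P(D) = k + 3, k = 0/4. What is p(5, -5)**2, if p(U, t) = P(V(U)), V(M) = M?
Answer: 9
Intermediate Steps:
k = 0 (k = 0*(1/4) = 0)
P(D) = 3 (P(D) = 0 + 3 = 3)
p(U, t) = 3
p(5, -5)**2 = 3**2 = 9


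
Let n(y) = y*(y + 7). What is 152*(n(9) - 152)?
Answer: -1216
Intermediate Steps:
n(y) = y*(7 + y)
152*(n(9) - 152) = 152*(9*(7 + 9) - 152) = 152*(9*16 - 152) = 152*(144 - 152) = 152*(-8) = -1216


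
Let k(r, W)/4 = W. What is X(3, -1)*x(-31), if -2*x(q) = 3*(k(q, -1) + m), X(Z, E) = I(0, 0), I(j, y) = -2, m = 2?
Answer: -6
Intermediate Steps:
k(r, W) = 4*W
X(Z, E) = -2
x(q) = 3 (x(q) = -3*(4*(-1) + 2)/2 = -3*(-4 + 2)/2 = -3*(-2)/2 = -½*(-6) = 3)
X(3, -1)*x(-31) = -2*3 = -6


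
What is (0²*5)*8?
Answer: 0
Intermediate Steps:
(0²*5)*8 = (0*5)*8 = 0*8 = 0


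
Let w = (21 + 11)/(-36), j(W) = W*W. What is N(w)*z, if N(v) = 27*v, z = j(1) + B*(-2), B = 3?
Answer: 120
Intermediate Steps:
j(W) = W**2
z = -5 (z = 1**2 + 3*(-2) = 1 - 6 = -5)
w = -8/9 (w = 32*(-1/36) = -8/9 ≈ -0.88889)
N(w)*z = (27*(-8/9))*(-5) = -24*(-5) = 120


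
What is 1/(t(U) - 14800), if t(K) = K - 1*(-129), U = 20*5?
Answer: -1/14571 ≈ -6.8630e-5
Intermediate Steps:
U = 100
t(K) = 129 + K (t(K) = K + 129 = 129 + K)
1/(t(U) - 14800) = 1/((129 + 100) - 14800) = 1/(229 - 14800) = 1/(-14571) = -1/14571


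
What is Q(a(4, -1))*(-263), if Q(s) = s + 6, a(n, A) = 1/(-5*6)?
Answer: -47077/30 ≈ -1569.2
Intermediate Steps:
a(n, A) = -1/30 (a(n, A) = -⅕*⅙ = -1/30)
Q(s) = 6 + s
Q(a(4, -1))*(-263) = (6 - 1/30)*(-263) = (179/30)*(-263) = -47077/30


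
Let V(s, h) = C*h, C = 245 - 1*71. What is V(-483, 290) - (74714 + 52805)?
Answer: -77059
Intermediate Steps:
C = 174 (C = 245 - 71 = 174)
V(s, h) = 174*h
V(-483, 290) - (74714 + 52805) = 174*290 - (74714 + 52805) = 50460 - 1*127519 = 50460 - 127519 = -77059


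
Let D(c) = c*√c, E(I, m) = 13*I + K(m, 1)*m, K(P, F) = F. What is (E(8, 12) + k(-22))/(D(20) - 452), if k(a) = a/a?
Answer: -13221/49076 - 585*√5/24538 ≈ -0.32271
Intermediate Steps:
E(I, m) = m + 13*I (E(I, m) = 13*I + 1*m = 13*I + m = m + 13*I)
D(c) = c^(3/2)
k(a) = 1
(E(8, 12) + k(-22))/(D(20) - 452) = ((12 + 13*8) + 1)/(20^(3/2) - 452) = ((12 + 104) + 1)/(40*√5 - 452) = (116 + 1)/(-452 + 40*√5) = 117/(-452 + 40*√5)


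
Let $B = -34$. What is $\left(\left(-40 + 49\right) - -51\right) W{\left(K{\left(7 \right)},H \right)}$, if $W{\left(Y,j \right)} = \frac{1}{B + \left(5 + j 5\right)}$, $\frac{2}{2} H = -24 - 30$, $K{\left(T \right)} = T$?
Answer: $- \frac{60}{299} \approx -0.20067$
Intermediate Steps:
$H = -54$ ($H = -24 - 30 = -54$)
$W{\left(Y,j \right)} = \frac{1}{-29 + 5 j}$ ($W{\left(Y,j \right)} = \frac{1}{-34 + \left(5 + j 5\right)} = \frac{1}{-34 + \left(5 + 5 j\right)} = \frac{1}{-29 + 5 j}$)
$\left(\left(-40 + 49\right) - -51\right) W{\left(K{\left(7 \right)},H \right)} = \frac{\left(-40 + 49\right) - -51}{-29 + 5 \left(-54\right)} = \frac{9 + 51}{-29 - 270} = \frac{60}{-299} = 60 \left(- \frac{1}{299}\right) = - \frac{60}{299}$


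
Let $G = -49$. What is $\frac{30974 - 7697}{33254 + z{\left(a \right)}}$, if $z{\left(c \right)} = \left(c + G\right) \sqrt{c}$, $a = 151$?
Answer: $\frac{387026679}{552128756} - \frac{1187127 \sqrt{151}}{552128756} \approx 0.67455$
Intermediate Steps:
$z{\left(c \right)} = \sqrt{c} \left(-49 + c\right)$ ($z{\left(c \right)} = \left(c - 49\right) \sqrt{c} = \left(-49 + c\right) \sqrt{c} = \sqrt{c} \left(-49 + c\right)$)
$\frac{30974 - 7697}{33254 + z{\left(a \right)}} = \frac{30974 - 7697}{33254 + \sqrt{151} \left(-49 + 151\right)} = \frac{23277}{33254 + \sqrt{151} \cdot 102} = \frac{23277}{33254 + 102 \sqrt{151}}$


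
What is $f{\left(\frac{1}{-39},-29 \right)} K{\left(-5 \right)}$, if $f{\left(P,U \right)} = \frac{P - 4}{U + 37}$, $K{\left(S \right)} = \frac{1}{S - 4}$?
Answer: $\frac{157}{2808} \approx 0.055912$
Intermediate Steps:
$K{\left(S \right)} = \frac{1}{-4 + S}$
$f{\left(P,U \right)} = \frac{-4 + P}{37 + U}$
$f{\left(\frac{1}{-39},-29 \right)} K{\left(-5 \right)} = \frac{\frac{1}{37 - 29} \left(-4 + \frac{1}{-39}\right)}{-4 - 5} = \frac{\frac{1}{8} \left(-4 - \frac{1}{39}\right)}{-9} = \frac{1}{8} \left(- \frac{157}{39}\right) \left(- \frac{1}{9}\right) = \left(- \frac{157}{312}\right) \left(- \frac{1}{9}\right) = \frac{157}{2808}$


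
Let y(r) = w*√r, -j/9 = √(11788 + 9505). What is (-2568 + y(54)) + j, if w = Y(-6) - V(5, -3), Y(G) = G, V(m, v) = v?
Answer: -2568 - 9*√6 - 9*√21293 ≈ -3903.3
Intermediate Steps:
j = -9*√21293 (j = -9*√(11788 + 9505) = -9*√21293 ≈ -1313.3)
w = -3 (w = -6 - 1*(-3) = -6 + 3 = -3)
y(r) = -3*√r
(-2568 + y(54)) + j = (-2568 - 9*√6) - 9*√21293 = -2568 - 9*√6 - 9*√21293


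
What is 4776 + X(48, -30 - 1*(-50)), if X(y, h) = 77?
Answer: 4853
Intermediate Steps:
4776 + X(48, -30 - 1*(-50)) = 4776 + 77 = 4853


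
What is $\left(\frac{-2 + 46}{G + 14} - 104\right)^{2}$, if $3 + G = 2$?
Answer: $\frac{1710864}{169} \approx 10123.0$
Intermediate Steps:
$G = -1$ ($G = -3 + 2 = -1$)
$\left(\frac{-2 + 46}{G + 14} - 104\right)^{2} = \left(\frac{-2 + 46}{-1 + 14} - 104\right)^{2} = \left(\frac{44}{13} - 104\right)^{2} = \left(- \frac{1308}{13}\right)^{2} = \frac{1710864}{169}$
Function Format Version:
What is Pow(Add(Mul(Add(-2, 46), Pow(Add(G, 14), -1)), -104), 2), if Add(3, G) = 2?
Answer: Rational(1710864, 169) ≈ 10123.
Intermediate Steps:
G = -1 (G = Add(-3, 2) = -1)
Pow(Add(Mul(Add(-2, 46), Pow(Add(G, 14), -1)), -104), 2) = Pow(Add(Mul(Add(-2, 46), Pow(Add(-1, 14), -1)), -104), 2) = Pow(Add(Mul(44, Pow(13, -1)), -104), 2) = Pow(Add(Mul(44, Rational(1, 13)), -104), 2) = Pow(Add(Rational(44, 13), -104), 2) = Pow(Rational(-1308, 13), 2) = Rational(1710864, 169)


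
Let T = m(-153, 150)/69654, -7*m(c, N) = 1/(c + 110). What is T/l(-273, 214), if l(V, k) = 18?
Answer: 1/377385372 ≈ 2.6498e-9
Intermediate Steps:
m(c, N) = -1/(7*(110 + c)) (m(c, N) = -1/(7*(c + 110)) = -1/(7*(110 + c)))
T = 1/20965854 (T = -1/(770 + 7*(-153))/69654 = -1/(770 - 1071)*(1/69654) = -1/(-301)*(1/69654) = -1*(-1/301)*(1/69654) = (1/301)*(1/69654) = 1/20965854 ≈ 4.7697e-8)
T/l(-273, 214) = (1/20965854)/18 = (1/20965854)*(1/18) = 1/377385372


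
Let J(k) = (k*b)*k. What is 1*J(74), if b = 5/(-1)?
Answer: -27380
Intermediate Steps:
b = -5 (b = 5*(-1) = -5)
J(k) = -5*k**2 (J(k) = (k*(-5))*k = (-5*k)*k = -5*k**2)
1*J(74) = 1*(-5*74**2) = 1*(-5*5476) = 1*(-27380) = -27380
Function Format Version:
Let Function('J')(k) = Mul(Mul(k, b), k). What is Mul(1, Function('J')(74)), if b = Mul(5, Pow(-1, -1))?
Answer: -27380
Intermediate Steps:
b = -5 (b = Mul(5, -1) = -5)
Function('J')(k) = Mul(-5, Pow(k, 2)) (Function('J')(k) = Mul(Mul(k, -5), k) = Mul(Mul(-5, k), k) = Mul(-5, Pow(k, 2)))
Mul(1, Function('J')(74)) = Mul(1, Mul(-5, Pow(74, 2))) = Mul(1, Mul(-5, 5476)) = Mul(1, -27380) = -27380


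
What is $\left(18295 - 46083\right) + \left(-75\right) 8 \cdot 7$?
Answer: $-31988$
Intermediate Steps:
$\left(18295 - 46083\right) + \left(-75\right) 8 \cdot 7 = \left(18295 - 46083\right) - 4200 = -27788 - 4200 = -31988$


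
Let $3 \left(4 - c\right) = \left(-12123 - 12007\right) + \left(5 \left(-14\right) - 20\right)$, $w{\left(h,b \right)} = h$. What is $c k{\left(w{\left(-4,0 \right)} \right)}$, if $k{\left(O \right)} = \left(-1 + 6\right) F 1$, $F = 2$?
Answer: $\frac{242320}{3} \approx 80773.0$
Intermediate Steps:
$c = \frac{24232}{3}$ ($c = 4 - \frac{\left(-12123 - 12007\right) + \left(5 \left(-14\right) - 20\right)}{3} = 4 - \frac{-24130 - 90}{3} = 4 - - \frac{24220}{3} = 4 + \frac{24220}{3} = \frac{24232}{3} \approx 8077.3$)
$k{\left(O \right)} = 10$ ($k{\left(O \right)} = \left(-1 + 6\right) 2 \cdot 1 = 5 \cdot 2 \cdot 1 = 10 \cdot 1 = 10$)
$c k{\left(w{\left(-4,0 \right)} \right)} = \frac{24232}{3} \cdot 10 = \frac{242320}{3}$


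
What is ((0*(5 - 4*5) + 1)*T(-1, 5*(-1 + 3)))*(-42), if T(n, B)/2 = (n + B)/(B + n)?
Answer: -84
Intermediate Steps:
T(n, B) = 2 (T(n, B) = 2*((n + B)/(B + n)) = 2*((B + n)/(B + n)) = 2*1 = 2)
((0*(5 - 4*5) + 1)*T(-1, 5*(-1 + 3)))*(-42) = ((0*(5 - 4*5) + 1)*2)*(-42) = ((0*(5 - 20) + 1)*2)*(-42) = ((0*(-15) + 1)*2)*(-42) = ((0 + 1)*2)*(-42) = (1*2)*(-42) = 2*(-42) = -84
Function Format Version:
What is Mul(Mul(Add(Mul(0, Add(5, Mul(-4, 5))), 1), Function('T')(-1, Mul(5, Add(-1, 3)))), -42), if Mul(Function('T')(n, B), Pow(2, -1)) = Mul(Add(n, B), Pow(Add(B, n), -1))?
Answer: -84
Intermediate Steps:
Function('T')(n, B) = 2 (Function('T')(n, B) = Mul(2, Mul(Add(n, B), Pow(Add(B, n), -1))) = Mul(2, Mul(Add(B, n), Pow(Add(B, n), -1))) = Mul(2, 1) = 2)
Mul(Mul(Add(Mul(0, Add(5, Mul(-4, 5))), 1), Function('T')(-1, Mul(5, Add(-1, 3)))), -42) = Mul(Mul(Add(Mul(0, Add(5, Mul(-4, 5))), 1), 2), -42) = Mul(Mul(Add(Mul(0, Add(5, -20)), 1), 2), -42) = Mul(Mul(Add(Mul(0, -15), 1), 2), -42) = Mul(Mul(Add(0, 1), 2), -42) = Mul(Mul(1, 2), -42) = Mul(2, -42) = -84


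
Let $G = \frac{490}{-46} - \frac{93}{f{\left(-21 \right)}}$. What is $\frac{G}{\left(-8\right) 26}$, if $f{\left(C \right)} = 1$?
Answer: $\frac{149}{299} \approx 0.49833$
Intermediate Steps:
$G = - \frac{2384}{23}$ ($G = \frac{490}{-46} - \frac{93}{1} = 490 \left(- \frac{1}{46}\right) - 93 = - \frac{245}{23} - 93 = - \frac{2384}{23} \approx -103.65$)
$\frac{G}{\left(-8\right) 26} = - \frac{2384}{23 \left(\left(-8\right) 26\right)} = - \frac{2384}{23 \left(-208\right)} = \left(- \frac{2384}{23}\right) \left(- \frac{1}{208}\right) = \frac{149}{299}$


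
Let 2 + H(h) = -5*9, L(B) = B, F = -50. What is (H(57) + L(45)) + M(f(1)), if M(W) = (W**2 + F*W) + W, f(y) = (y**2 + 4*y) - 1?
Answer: -182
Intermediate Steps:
f(y) = -1 + y**2 + 4*y
M(W) = W**2 - 49*W (M(W) = (W**2 - 50*W) + W = W**2 - 49*W)
H(h) = -47 (H(h) = -2 - 5*9 = -2 - 45 = -47)
(H(57) + L(45)) + M(f(1)) = (-47 + 45) + (-1 + 1**2 + 4*1)*(-49 + (-1 + 1**2 + 4*1)) = -2 + (-1 + 1 + 4)*(-49 + (-1 + 1 + 4)) = -2 + 4*(-49 + 4) = -2 + 4*(-45) = -2 - 180 = -182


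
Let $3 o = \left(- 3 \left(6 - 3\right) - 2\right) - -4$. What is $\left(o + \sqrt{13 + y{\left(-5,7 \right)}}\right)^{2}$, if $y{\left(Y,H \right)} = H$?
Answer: $\frac{229}{9} - \frac{28 \sqrt{5}}{3} \approx 4.5745$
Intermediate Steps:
$o = - \frac{7}{3}$ ($o = \frac{\left(- 3 \left(6 - 3\right) - 2\right) - -4}{3} = \frac{\left(- 3 \left(6 - 3\right) - 2\right) + \left(-2 + 6\right)}{3} = \frac{\left(\left(-3\right) 3 - 2\right) + 4}{3} = \frac{\left(-9 - 2\right) + 4}{3} = \frac{-11 + 4}{3} = \frac{1}{3} \left(-7\right) = - \frac{7}{3} \approx -2.3333$)
$\left(o + \sqrt{13 + y{\left(-5,7 \right)}}\right)^{2} = \left(- \frac{7}{3} + \sqrt{13 + 7}\right)^{2} = \left(- \frac{7}{3} + \sqrt{20}\right)^{2} = \left(- \frac{7}{3} + 2 \sqrt{5}\right)^{2}$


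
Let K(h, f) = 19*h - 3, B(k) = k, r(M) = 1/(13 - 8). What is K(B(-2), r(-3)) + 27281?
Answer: 27240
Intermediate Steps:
r(M) = ⅕ (r(M) = 1/5 = ⅕)
K(h, f) = -3 + 19*h
K(B(-2), r(-3)) + 27281 = (-3 + 19*(-2)) + 27281 = (-3 - 38) + 27281 = -41 + 27281 = 27240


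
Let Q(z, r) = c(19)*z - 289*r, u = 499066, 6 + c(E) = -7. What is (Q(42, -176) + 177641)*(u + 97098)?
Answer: 135900949276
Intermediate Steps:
c(E) = -13 (c(E) = -6 - 7 = -13)
Q(z, r) = -289*r - 13*z (Q(z, r) = -13*z - 289*r = -289*r - 13*z)
(Q(42, -176) + 177641)*(u + 97098) = ((-289*(-176) - 13*42) + 177641)*(499066 + 97098) = ((50864 - 546) + 177641)*596164 = (50318 + 177641)*596164 = 227959*596164 = 135900949276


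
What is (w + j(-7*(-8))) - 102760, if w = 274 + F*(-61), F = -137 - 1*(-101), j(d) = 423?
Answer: -99867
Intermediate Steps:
F = -36 (F = -137 + 101 = -36)
w = 2470 (w = 274 - 36*(-61) = 274 + 2196 = 2470)
(w + j(-7*(-8))) - 102760 = (2470 + 423) - 102760 = 2893 - 102760 = -99867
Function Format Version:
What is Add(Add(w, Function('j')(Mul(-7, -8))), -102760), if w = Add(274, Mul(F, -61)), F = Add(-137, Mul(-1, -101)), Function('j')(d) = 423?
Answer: -99867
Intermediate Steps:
F = -36 (F = Add(-137, 101) = -36)
w = 2470 (w = Add(274, Mul(-36, -61)) = Add(274, 2196) = 2470)
Add(Add(w, Function('j')(Mul(-7, -8))), -102760) = Add(Add(2470, 423), -102760) = Add(2893, -102760) = -99867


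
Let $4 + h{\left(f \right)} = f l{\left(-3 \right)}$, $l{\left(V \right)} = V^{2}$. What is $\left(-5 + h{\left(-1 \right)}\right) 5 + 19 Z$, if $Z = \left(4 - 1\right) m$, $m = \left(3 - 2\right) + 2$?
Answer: $81$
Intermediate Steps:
$h{\left(f \right)} = -4 + 9 f$ ($h{\left(f \right)} = -4 + f \left(-3\right)^{2} = -4 + f 9 = -4 + 9 f$)
$m = 3$ ($m = 1 + 2 = 3$)
$Z = 9$ ($Z = \left(4 - 1\right) 3 = 3 \cdot 3 = 9$)
$\left(-5 + h{\left(-1 \right)}\right) 5 + 19 Z = \left(-5 + \left(-4 + 9 \left(-1\right)\right)\right) 5 + 19 \cdot 9 = \left(-5 - 13\right) 5 + 171 = \left(-18\right) 5 + 171 = -90 + 171 = 81$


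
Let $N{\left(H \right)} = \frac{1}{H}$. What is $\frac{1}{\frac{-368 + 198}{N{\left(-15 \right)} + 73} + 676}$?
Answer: $\frac{547}{368497} \approx 0.0014844$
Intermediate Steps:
$\frac{1}{\frac{-368 + 198}{N{\left(-15 \right)} + 73} + 676} = \frac{1}{\frac{-368 + 198}{\frac{1}{-15} + 73} + 676} = \frac{1}{- \frac{170}{- \frac{1}{15} + 73} + 676} = \frac{1}{- \frac{170}{\frac{1094}{15}} + 676} = \frac{1}{\left(-170\right) \frac{15}{1094} + 676} = \frac{1}{- \frac{1275}{547} + 676} = \frac{1}{\frac{368497}{547}} = \frac{547}{368497}$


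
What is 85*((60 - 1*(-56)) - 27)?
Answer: 7565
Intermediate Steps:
85*((60 - 1*(-56)) - 27) = 85*((60 + 56) - 27) = 85*(116 - 27) = 85*89 = 7565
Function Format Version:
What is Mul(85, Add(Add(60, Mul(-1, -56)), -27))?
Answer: 7565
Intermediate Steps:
Mul(85, Add(Add(60, Mul(-1, -56)), -27)) = Mul(85, Add(Add(60, 56), -27)) = Mul(85, Add(116, -27)) = Mul(85, 89) = 7565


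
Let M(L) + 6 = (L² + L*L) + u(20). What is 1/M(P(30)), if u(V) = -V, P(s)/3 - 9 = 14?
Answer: 1/9496 ≈ 0.00010531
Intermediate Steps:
P(s) = 69 (P(s) = 27 + 3*14 = 27 + 42 = 69)
M(L) = -26 + 2*L² (M(L) = -6 + ((L² + L*L) - 1*20) = -6 + ((L² + L²) - 20) = -6 + (2*L² - 20) = -6 + (-20 + 2*L²) = -26 + 2*L²)
1/M(P(30)) = 1/(-26 + 2*69²) = 1/(-26 + 2*4761) = 1/(-26 + 9522) = 1/9496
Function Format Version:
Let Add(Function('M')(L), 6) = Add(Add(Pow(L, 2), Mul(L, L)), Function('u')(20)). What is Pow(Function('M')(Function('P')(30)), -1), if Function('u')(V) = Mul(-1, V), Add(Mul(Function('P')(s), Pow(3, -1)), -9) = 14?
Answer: Rational(1, 9496) ≈ 0.00010531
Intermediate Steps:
Function('P')(s) = 69 (Function('P')(s) = Add(27, Mul(3, 14)) = Add(27, 42) = 69)
Function('M')(L) = Add(-26, Mul(2, Pow(L, 2))) (Function('M')(L) = Add(-6, Add(Add(Pow(L, 2), Mul(L, L)), Mul(-1, 20))) = Add(-6, Add(Add(Pow(L, 2), Pow(L, 2)), -20)) = Add(-6, Add(Mul(2, Pow(L, 2)), -20)) = Add(-6, Add(-20, Mul(2, Pow(L, 2)))) = Add(-26, Mul(2, Pow(L, 2))))
Pow(Function('M')(Function('P')(30)), -1) = Pow(Add(-26, Mul(2, Pow(69, 2))), -1) = Pow(Add(-26, Mul(2, 4761)), -1) = Pow(Add(-26, 9522), -1) = Pow(9496, -1) = Rational(1, 9496)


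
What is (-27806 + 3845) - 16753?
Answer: -40714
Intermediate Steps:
(-27806 + 3845) - 16753 = -23961 - 16753 = -40714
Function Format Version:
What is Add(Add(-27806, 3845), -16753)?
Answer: -40714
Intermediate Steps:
Add(Add(-27806, 3845), -16753) = Add(-23961, -16753) = -40714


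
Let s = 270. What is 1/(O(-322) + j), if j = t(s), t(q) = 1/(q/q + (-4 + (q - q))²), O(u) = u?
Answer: -17/5473 ≈ -0.0031062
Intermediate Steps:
t(q) = 1/17 (t(q) = 1/(1 + (-4 + 0)²) = 1/(1 + (-4)²) = 1/(1 + 16) = 1/17)
j = 1/17 ≈ 0.058824
1/(O(-322) + j) = 1/(-322 + 1/17) = 1/(-5473/17) = -17/5473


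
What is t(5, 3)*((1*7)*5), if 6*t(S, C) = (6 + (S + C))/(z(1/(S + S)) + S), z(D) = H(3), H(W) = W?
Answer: 245/24 ≈ 10.208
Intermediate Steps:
z(D) = 3
t(S, C) = (6 + C + S)/(6*(3 + S)) (t(S, C) = ((6 + (S + C))/(3 + S))/6 = ((6 + (C + S))/(3 + S))/6 = ((6 + C + S)/(3 + S))/6 = (6 + C + S)/(6*(3 + S)))
t(5, 3)*((1*7)*5) = ((6 + 3 + 5)/(6*(3 + 5)))*((1*7)*5) = ((⅙)*14/8)*(7*5) = ((⅙)*(⅛)*14)*35 = (7/24)*35 = 245/24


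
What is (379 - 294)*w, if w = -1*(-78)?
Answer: 6630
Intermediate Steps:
w = 78
(379 - 294)*w = (379 - 294)*78 = 85*78 = 6630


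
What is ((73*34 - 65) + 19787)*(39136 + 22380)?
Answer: 1365901264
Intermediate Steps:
((73*34 - 65) + 19787)*(39136 + 22380) = ((2482 - 65) + 19787)*61516 = (2417 + 19787)*61516 = 22204*61516 = 1365901264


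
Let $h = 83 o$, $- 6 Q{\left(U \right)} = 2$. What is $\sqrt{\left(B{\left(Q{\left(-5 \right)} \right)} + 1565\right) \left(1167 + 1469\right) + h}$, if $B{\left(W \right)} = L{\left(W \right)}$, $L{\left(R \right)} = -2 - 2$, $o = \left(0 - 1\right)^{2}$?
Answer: $\sqrt{4114879} \approx 2028.5$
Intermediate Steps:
$o = 1$ ($o = \left(-1\right)^{2} = 1$)
$Q{\left(U \right)} = - \frac{1}{3}$ ($Q{\left(U \right)} = \left(- \frac{1}{6}\right) 2 = - \frac{1}{3}$)
$L{\left(R \right)} = -4$
$B{\left(W \right)} = -4$
$h = 83$ ($h = 83 \cdot 1 = 83$)
$\sqrt{\left(B{\left(Q{\left(-5 \right)} \right)} + 1565\right) \left(1167 + 1469\right) + h} = \sqrt{\left(-4 + 1565\right) \left(1167 + 1469\right) + 83} = \sqrt{1561 \cdot 2636 + 83} = \sqrt{4114796 + 83} = \sqrt{4114879}$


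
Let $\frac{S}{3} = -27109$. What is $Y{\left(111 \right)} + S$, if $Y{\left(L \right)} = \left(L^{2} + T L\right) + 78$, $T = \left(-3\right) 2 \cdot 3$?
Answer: $-70926$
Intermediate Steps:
$S = -81327$ ($S = 3 \left(-27109\right) = -81327$)
$T = -18$ ($T = \left(-6\right) 3 = -18$)
$Y{\left(L \right)} = 78 + L^{2} - 18 L$ ($Y{\left(L \right)} = \left(L^{2} - 18 L\right) + 78 = 78 + L^{2} - 18 L$)
$Y{\left(111 \right)} + S = \left(78 + 111^{2} - 1998\right) - 81327 = \left(78 + 12321 - 1998\right) - 81327 = 10401 - 81327 = -70926$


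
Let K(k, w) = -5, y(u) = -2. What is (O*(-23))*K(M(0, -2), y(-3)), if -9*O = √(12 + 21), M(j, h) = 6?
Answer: -115*√33/9 ≈ -73.403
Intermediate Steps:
O = -√33/9 (O = -√(12 + 21)/9 = -√33/9 ≈ -0.63828)
(O*(-23))*K(M(0, -2), y(-3)) = (-√33/9*(-23))*(-5) = (23*√33/9)*(-5) = -115*√33/9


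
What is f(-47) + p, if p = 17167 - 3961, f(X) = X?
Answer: 13159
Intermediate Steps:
p = 13206
f(-47) + p = -47 + 13206 = 13159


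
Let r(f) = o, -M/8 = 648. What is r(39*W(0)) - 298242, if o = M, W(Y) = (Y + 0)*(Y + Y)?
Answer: -303426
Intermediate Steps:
M = -5184 (M = -8*648 = -5184)
W(Y) = 2*Y² (W(Y) = Y*(2*Y) = 2*Y²)
o = -5184
r(f) = -5184
r(39*W(0)) - 298242 = -5184 - 298242 = -303426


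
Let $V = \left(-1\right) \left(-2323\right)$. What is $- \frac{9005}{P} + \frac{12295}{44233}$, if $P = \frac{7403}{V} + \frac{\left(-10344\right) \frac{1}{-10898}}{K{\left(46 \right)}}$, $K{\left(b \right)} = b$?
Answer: $- \frac{720203272646460}{256552240427} \approx -2807.2$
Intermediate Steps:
$V = 2323$
$P = \frac{40600133}{12658027}$ ($P = \frac{7403}{2323} + \frac{\left(-10344\right) \frac{1}{-10898}}{46} = 7403 \cdot \frac{1}{2323} + \left(-10344\right) \left(- \frac{1}{10898}\right) \frac{1}{46} = \frac{7403}{2323} + \frac{5172}{5449} \cdot \frac{1}{46} = \frac{7403}{2323} + \frac{2586}{125327} = \frac{40600133}{12658027} \approx 3.2075$)
$- \frac{9005}{P} + \frac{12295}{44233} = - \frac{9005}{\frac{40600133}{12658027}} + \frac{12295}{44233} = \left(-9005\right) \frac{12658027}{40600133} + 12295 \cdot \frac{1}{44233} = - \frac{113985533135}{40600133} + \frac{12295}{44233} = - \frac{720203272646460}{256552240427}$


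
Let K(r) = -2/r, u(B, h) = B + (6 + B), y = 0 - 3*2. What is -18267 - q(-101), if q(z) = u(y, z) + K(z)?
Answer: -1844363/101 ≈ -18261.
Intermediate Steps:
y = -6 (y = 0 - 6 = -6)
u(B, h) = 6 + 2*B
q(z) = -6 - 2/z (q(z) = (6 + 2*(-6)) - 2/z = (6 - 12) - 2/z = -6 - 2/z)
-18267 - q(-101) = -18267 - (-6 - 2/(-101)) = -18267 - (-6 - 2*(-1/101)) = -18267 - (-6 + 2/101) = -18267 - 1*(-604/101) = -18267 + 604/101 = -1844363/101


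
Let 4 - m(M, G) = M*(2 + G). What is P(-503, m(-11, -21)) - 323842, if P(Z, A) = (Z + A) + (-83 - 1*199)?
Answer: -324832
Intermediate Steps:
m(M, G) = 4 - M*(2 + G)
P(Z, A) = -282 + A + Z (P(Z, A) = (A + Z) + (-83 - 199) = (A + Z) - 282 = -282 + A + Z)
P(-503, m(-11, -21)) - 323842 = (-282 + (4 - 2*(-11) - 1*(-21)*(-11)) - 503) - 323842 = (-282 + (4 + 22 - 231) - 503) - 323842 = (-282 - 205 - 503) - 323842 = -990 - 323842 = -324832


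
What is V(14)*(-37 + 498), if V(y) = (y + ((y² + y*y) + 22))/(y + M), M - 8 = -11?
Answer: 197308/11 ≈ 17937.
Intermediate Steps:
M = -3 (M = 8 - 11 = -3)
V(y) = (22 + y + 2*y²)/(-3 + y) (V(y) = (y + ((y² + y*y) + 22))/(y - 3) = (y + ((y² + y²) + 22))/(-3 + y) = (y + (2*y² + 22))/(-3 + y) = (y + (22 + 2*y²))/(-3 + y) = (22 + y + 2*y²)/(-3 + y))
V(14)*(-37 + 498) = ((22 + 14 + 2*14²)/(-3 + 14))*(-37 + 498) = ((22 + 14 + 2*196)/11)*461 = ((22 + 14 + 392)/11)*461 = ((1/11)*428)*461 = (428/11)*461 = 197308/11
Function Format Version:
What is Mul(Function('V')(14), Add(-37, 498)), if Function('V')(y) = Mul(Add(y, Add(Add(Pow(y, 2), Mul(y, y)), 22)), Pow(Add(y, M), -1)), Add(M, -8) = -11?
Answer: Rational(197308, 11) ≈ 17937.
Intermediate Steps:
M = -3 (M = Add(8, -11) = -3)
Function('V')(y) = Mul(Pow(Add(-3, y), -1), Add(22, y, Mul(2, Pow(y, 2)))) (Function('V')(y) = Mul(Add(y, Add(Add(Pow(y, 2), Mul(y, y)), 22)), Pow(Add(y, -3), -1)) = Mul(Add(y, Add(Add(Pow(y, 2), Pow(y, 2)), 22)), Pow(Add(-3, y), -1)) = Mul(Add(y, Add(Mul(2, Pow(y, 2)), 22)), Pow(Add(-3, y), -1)) = Mul(Add(y, Add(22, Mul(2, Pow(y, 2)))), Pow(Add(-3, y), -1)) = Mul(Add(22, y, Mul(2, Pow(y, 2))), Pow(Add(-3, y), -1)) = Mul(Pow(Add(-3, y), -1), Add(22, y, Mul(2, Pow(y, 2)))))
Mul(Function('V')(14), Add(-37, 498)) = Mul(Mul(Pow(Add(-3, 14), -1), Add(22, 14, Mul(2, Pow(14, 2)))), Add(-37, 498)) = Mul(Mul(Pow(11, -1), Add(22, 14, Mul(2, 196))), 461) = Mul(Mul(Rational(1, 11), Add(22, 14, 392)), 461) = Mul(Mul(Rational(1, 11), 428), 461) = Mul(Rational(428, 11), 461) = Rational(197308, 11)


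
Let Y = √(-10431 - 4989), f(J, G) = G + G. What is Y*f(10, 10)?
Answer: 40*I*√3855 ≈ 2483.5*I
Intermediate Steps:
f(J, G) = 2*G
Y = 2*I*√3855 (Y = √(-15420) = 2*I*√3855 ≈ 124.18*I)
Y*f(10, 10) = (2*I*√3855)*(2*10) = (2*I*√3855)*20 = 40*I*√3855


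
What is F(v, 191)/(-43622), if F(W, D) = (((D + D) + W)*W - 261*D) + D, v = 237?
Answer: -97043/43622 ≈ -2.2246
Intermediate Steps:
F(W, D) = -260*D + W*(W + 2*D) (F(W, D) = ((2*D + W)*W - 261*D) + D = ((W + 2*D)*W - 261*D) + D = (W*(W + 2*D) - 261*D) + D = (-261*D + W*(W + 2*D)) + D = -260*D + W*(W + 2*D))
F(v, 191)/(-43622) = (237**2 - 260*191 + 2*191*237)/(-43622) = (56169 - 49660 + 90534)*(-1/43622) = 97043*(-1/43622) = -97043/43622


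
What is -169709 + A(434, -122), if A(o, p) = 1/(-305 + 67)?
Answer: -40390743/238 ≈ -1.6971e+5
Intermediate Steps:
A(o, p) = -1/238 (A(o, p) = 1/(-238) = -1/238)
-169709 + A(434, -122) = -169709 - 1/238 = -40390743/238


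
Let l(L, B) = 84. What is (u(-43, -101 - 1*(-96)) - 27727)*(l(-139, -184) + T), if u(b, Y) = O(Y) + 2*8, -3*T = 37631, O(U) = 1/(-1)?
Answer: 1035846848/3 ≈ 3.4528e+8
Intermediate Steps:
O(U) = -1
T = -37631/3 (T = -⅓*37631 = -37631/3 ≈ -12544.)
u(b, Y) = 15 (u(b, Y) = -1 + 2*8 = -1 + 16 = 15)
(u(-43, -101 - 1*(-96)) - 27727)*(l(-139, -184) + T) = (15 - 27727)*(84 - 37631/3) = -27712*(-37379/3) = 1035846848/3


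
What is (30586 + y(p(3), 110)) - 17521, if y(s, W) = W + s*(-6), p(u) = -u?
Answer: 13193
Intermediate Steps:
y(s, W) = W - 6*s
(30586 + y(p(3), 110)) - 17521 = (30586 + (110 - (-6)*3)) - 17521 = (30586 + (110 - 6*(-3))) - 17521 = (30586 + (110 + 18)) - 17521 = (30586 + 128) - 17521 = 30714 - 17521 = 13193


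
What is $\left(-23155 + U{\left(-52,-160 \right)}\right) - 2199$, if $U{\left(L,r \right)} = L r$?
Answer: $-17034$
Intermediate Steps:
$\left(-23155 + U{\left(-52,-160 \right)}\right) - 2199 = \left(-23155 - -8320\right) - 2199 = \left(-23155 + 8320\right) - 2199 = -14835 - 2199 = -17034$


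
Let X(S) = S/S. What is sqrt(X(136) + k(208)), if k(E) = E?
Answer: sqrt(209) ≈ 14.457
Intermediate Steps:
X(S) = 1
sqrt(X(136) + k(208)) = sqrt(1 + 208) = sqrt(209)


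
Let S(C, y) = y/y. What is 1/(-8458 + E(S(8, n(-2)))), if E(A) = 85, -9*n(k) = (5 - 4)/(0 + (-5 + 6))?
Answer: -1/8373 ≈ -0.00011943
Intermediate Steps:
n(k) = -1/9 (n(k) = -(5 - 4)/(9*(0 + (-5 + 6))) = -1/(9*(0 + 1)) = -1/(9*1) = -1/9)
S(C, y) = 1
1/(-8458 + E(S(8, n(-2)))) = 1/(-8458 + 85) = 1/(-8373) = -1/8373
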